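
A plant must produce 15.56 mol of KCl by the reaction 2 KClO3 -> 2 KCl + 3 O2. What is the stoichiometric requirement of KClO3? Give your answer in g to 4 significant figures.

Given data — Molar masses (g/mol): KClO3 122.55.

1907 g

n(KCl) = 15.56 mol
n(KClO3) = (2/2) × 15.56 = 15.56 mol
mass = 15.56 × 122.55 = 1907 g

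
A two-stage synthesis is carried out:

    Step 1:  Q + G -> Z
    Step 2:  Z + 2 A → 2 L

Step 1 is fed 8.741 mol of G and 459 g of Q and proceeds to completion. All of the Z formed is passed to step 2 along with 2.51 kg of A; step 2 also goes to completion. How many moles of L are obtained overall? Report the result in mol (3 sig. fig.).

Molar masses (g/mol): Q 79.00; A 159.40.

11.6 mol

Step 1:
n(G) = 8.741 mol
n(Q) = 459.0 / 79.00 = 5.810 mol
n/ν for G = 8.741/1 = 8.741
n/ν for Q = 5.810/1 = 5.810
Smallest n/ν is Q → limiting reagent.
n(Z) produced = (1/1) × 5.810 = 5.810 mol
Step 2:
n(Z) available = 5.810 mol
n(A) = 2.510×1000 / 159.40 = 15.75 mol
n/ν for Z = 5.810/1 = 5.810
n/ν for A = 15.75/2 = 7.875
Smallest n/ν is Z → limiting reagent.
n(L) = (2/1) × 5.810 = 11.62 mol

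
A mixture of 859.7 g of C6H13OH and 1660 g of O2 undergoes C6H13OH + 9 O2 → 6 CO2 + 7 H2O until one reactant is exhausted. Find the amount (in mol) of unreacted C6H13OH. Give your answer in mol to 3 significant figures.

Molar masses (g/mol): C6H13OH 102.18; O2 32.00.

n(C6H13OH) = 859.7 / 102.18 = 8.414 mol
n(O2) = 1660 / 32.00 = 51.88 mol
n/ν for C6H13OH = 8.414/1 = 8.414
n/ν for O2 = 51.88/9 = 5.764
Smallest n/ν is O2 → limiting reagent.
C6H13OH consumed = (1/9) × 51.88 = 5.764 mol
C6H13OH remaining = 8.414 − 5.764 = 2.650 mol

2.65 mol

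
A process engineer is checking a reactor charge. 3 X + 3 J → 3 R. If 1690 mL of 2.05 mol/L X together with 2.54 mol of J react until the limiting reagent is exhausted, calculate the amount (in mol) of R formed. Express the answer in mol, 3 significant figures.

2.54 mol

n(X) = 2.05 × 1690/1000 = 3.465 mol
n(J) = 2.540 mol
n/ν for X = 3.465/3 = 1.155
n/ν for J = 2.540/3 = 0.8467
Smallest n/ν is J → limiting reagent.
n(R) = (3/3) × 2.540 = 2.540 mol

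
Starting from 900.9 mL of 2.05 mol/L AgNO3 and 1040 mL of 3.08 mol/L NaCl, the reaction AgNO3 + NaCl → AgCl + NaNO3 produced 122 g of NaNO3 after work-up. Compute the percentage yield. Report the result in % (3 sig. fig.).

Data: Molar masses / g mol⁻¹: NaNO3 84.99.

77.7 %

n(AgNO3) = 2.05 × 900.9/1000 = 1.847 mol
n(NaCl) = 3.08 × 1040/1000 = 3.203 mol
n/ν for AgNO3 = 1.847/1 = 1.847
n/ν for NaCl = 3.203/1 = 3.203
Smallest n/ν is AgNO3 → limiting reagent.
theoretical n(NaNO3) = (1/1) × 1.847 = 1.847 mol → 157.0 g
% yield = 122 / 157.0 × 100 = 77.71 %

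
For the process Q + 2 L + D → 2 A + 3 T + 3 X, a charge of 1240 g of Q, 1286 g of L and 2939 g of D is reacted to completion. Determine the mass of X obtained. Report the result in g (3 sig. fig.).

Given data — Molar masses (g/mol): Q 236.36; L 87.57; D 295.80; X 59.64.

n(Q) = 1240 / 236.36 = 5.246 mol
n(L) = 1286 / 87.57 = 14.69 mol
n(D) = 2939 / 295.80 = 9.936 mol
n/ν for Q = 5.246/1 = 5.246
n/ν for L = 14.69/2 = 7.345
n/ν for D = 9.936/1 = 9.936
Smallest n/ν is Q → limiting reagent.
n(X) = (3/1) × 5.246 = 15.74 mol
mass = 15.74 × 59.64 = 938.7 g

939 g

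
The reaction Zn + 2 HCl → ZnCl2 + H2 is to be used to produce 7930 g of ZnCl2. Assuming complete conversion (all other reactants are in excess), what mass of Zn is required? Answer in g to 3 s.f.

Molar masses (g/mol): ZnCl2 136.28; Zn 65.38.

3800 g

n(ZnCl2) = 7930 / 136.28 = 58.19 mol
n(Zn) = (1/1) × 58.19 = 58.19 mol
mass = 58.19 × 65.38 = 3804 g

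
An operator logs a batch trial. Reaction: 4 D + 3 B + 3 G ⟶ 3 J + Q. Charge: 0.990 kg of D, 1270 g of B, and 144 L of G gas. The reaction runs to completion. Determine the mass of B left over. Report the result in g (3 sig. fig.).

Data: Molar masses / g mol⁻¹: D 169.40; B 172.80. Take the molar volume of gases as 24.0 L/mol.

513 g

n(D) = 0.9900×1000 / 169.40 = 5.844 mol
n(B) = 1270 / 172.80 = 7.350 mol
n(G) = 144.0 / 24.0 = 6.000 mol
n/ν for D = 5.844/4 = 1.461
n/ν for B = 7.350/3 = 2.450
n/ν for G = 6.000/3 = 2.000
Smallest n/ν is D → limiting reagent.
B consumed = (3/4) × 5.844 = 4.383 mol
B remaining = 7.350 − 4.383 = 2.967 mol
mass = 2.967 × 172.80 = 512.7 g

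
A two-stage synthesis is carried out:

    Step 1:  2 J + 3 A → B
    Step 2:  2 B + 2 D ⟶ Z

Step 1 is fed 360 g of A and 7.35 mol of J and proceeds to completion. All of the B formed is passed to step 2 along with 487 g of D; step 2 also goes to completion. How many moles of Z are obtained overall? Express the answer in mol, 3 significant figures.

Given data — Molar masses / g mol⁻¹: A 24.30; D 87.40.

Step 1:
n(A) = 360.0 / 24.30 = 14.81 mol
n(J) = 7.350 mol
n/ν for A = 14.81/3 = 4.937
n/ν for J = 7.350/2 = 3.675
Smallest n/ν is J → limiting reagent.
n(B) produced = (1/2) × 7.350 = 3.675 mol
Step 2:
n(B) available = 3.675 mol
n(D) = 487.0 / 87.40 = 5.572 mol
n/ν for B = 3.675/2 = 1.838
n/ν for D = 5.572/2 = 2.786
Smallest n/ν is B → limiting reagent.
n(Z) = (1/2) × 3.675 = 1.838 mol

1.84 mol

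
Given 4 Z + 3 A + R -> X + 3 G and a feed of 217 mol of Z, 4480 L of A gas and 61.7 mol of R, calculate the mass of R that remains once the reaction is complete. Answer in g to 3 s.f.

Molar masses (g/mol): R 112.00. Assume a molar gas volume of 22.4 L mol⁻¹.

834 g

n(Z) = 217.0 mol
n(A) = 4480 / 22.4 = 200.0 mol
n(R) = 61.70 mol
n/ν for Z = 217.0/4 = 54.25
n/ν for A = 200.0/3 = 66.67
n/ν for R = 61.70/1 = 61.70
Smallest n/ν is Z → limiting reagent.
R consumed = (1/4) × 217.0 = 54.25 mol
R remaining = 61.70 − 54.25 = 7.450 mol
mass = 7.450 × 112.00 = 834.4 g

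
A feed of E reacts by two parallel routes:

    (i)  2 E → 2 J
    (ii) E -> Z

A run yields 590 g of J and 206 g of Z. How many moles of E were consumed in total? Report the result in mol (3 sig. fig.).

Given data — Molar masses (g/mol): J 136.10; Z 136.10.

5.85 mol

n(J) = 590 / 136.10 = 4.335 mol
n(Z) = 206 / 136.10 = 1.514 mol
n(E) via (i) = (2/2)×4.335 = 4.335 mol
n(E) via (ii) = (1/1)×1.514 = 1.514 mol
total n(E) = 4.335 + 1.514 = 5.849 mol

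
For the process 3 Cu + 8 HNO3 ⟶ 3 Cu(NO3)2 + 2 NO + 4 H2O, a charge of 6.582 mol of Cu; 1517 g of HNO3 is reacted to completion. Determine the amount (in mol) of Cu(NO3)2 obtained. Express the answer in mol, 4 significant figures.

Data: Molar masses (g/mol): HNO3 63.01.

n(Cu) = 6.582 mol
n(HNO3) = 1517 / 63.01 = 24.08 mol
n/ν for Cu = 6.582/3 = 2.194
n/ν for HNO3 = 24.08/8 = 3.010
Smallest n/ν is Cu → limiting reagent.
n(Cu(NO3)2) = (3/3) × 6.582 = 6.582 mol

6.582 mol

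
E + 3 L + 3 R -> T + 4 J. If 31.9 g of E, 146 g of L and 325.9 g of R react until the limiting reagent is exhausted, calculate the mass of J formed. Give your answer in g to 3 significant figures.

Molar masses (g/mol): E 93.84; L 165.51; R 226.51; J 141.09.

166 g

n(E) = 31.90 / 93.84 = 0.3399 mol
n(L) = 146.0 / 165.51 = 0.8821 mol
n(R) = 325.9 / 226.51 = 1.439 mol
n/ν → E: 0.3399, L: 0.2940, R: 0.4797; L is limiting.
n(J) = (4/3) × 0.8821 = 1.176 mol
mass = 1.176 × 141.09 = 165.9 g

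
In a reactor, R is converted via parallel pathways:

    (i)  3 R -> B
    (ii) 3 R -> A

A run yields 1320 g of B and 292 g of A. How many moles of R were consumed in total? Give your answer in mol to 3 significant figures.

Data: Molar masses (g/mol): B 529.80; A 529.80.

9.13 mol

n(B) = 1320 / 529.80 = 2.492 mol
n(A) = 292 / 529.80 = 0.5512 mol
n(R) via (i) = (3/1)×2.492 = 7.476 mol
n(R) via (ii) = (3/1)×0.5512 = 1.654 mol
total n(R) = 7.476 + 1.654 = 9.130 mol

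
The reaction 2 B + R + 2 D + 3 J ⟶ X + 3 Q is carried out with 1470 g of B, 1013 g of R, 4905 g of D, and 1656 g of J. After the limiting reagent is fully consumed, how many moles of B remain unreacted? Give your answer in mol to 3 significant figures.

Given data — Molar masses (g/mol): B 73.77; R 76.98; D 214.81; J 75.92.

n(B) = 1470 / 73.77 = 19.93 mol
n(R) = 1013 / 76.98 = 13.16 mol
n(D) = 4905 / 214.81 = 22.83 mol
n(J) = 1656 / 75.92 = 21.81 mol
n/ν for B = 19.93/2 = 9.965
n/ν for R = 13.16/1 = 13.16
n/ν for D = 22.83/2 = 11.42
n/ν for J = 21.81/3 = 7.270
Smallest n/ν is J → limiting reagent.
B consumed = (2/3) × 21.81 = 14.54 mol
B remaining = 19.93 − 14.54 = 5.390 mol

5.39 mol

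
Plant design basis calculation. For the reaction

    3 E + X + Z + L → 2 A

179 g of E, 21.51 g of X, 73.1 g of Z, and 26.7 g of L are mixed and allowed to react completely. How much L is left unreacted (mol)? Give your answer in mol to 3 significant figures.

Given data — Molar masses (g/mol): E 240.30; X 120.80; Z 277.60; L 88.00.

0.125 mol

n(E) = 179.0 / 240.30 = 0.7449 mol
n(X) = 21.51 / 120.80 = 0.1781 mol
n(Z) = 73.10 / 277.60 = 0.2633 mol
n(L) = 26.70 / 88.00 = 0.3034 mol
n/ν → E: 0.2483, X: 0.1781, Z: 0.2633, L: 0.3034; X is limiting.
L consumed = (1/1) × 0.1781 = 0.1781 mol
L remaining = 0.3034 − 0.1781 = 0.1253 mol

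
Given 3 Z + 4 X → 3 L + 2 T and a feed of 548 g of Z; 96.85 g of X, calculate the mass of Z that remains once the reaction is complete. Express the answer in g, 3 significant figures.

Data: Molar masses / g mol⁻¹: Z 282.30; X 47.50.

116 g

n(Z) = 548.0 / 282.30 = 1.941 mol
n(X) = 96.85 / 47.50 = 2.039 mol
n/ν for Z = 1.941/3 = 0.6470
n/ν for X = 2.039/4 = 0.5098
Smallest n/ν is X → limiting reagent.
Z consumed = (3/4) × 2.039 = 1.529 mol
Z remaining = 1.941 − 1.529 = 0.4120 mol
mass = 0.4120 × 282.30 = 116.3 g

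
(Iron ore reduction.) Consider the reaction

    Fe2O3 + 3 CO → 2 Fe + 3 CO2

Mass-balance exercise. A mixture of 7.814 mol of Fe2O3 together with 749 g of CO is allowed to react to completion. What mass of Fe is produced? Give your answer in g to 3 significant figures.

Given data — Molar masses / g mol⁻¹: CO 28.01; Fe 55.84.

873 g

n(Fe2O3) = 7.814 mol
n(CO) = 749.0 / 28.01 = 26.74 mol
n/ν → Fe2O3: 7.814, CO: 8.913; Fe2O3 is limiting.
n(Fe) = (2/1) × 7.814 = 15.63 mol
mass = 15.63 × 55.84 = 872.8 g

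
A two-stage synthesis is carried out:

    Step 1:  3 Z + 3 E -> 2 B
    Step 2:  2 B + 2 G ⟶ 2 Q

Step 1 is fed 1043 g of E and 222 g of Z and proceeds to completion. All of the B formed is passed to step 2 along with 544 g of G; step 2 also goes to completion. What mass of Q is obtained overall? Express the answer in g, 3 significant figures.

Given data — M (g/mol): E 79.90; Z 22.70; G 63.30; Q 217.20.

1420 g

Step 1:
n(E) = 1043 / 79.90 = 13.05 mol
n(Z) = 222.0 / 22.70 = 9.780 mol
n/ν for E = 13.05/3 = 4.350
n/ν for Z = 9.780/3 = 3.260
Smallest n/ν is Z → limiting reagent.
n(B) produced = (2/3) × 9.780 = 6.520 mol
Step 2:
n(B) available = 6.520 mol
n(G) = 544.0 / 63.30 = 8.594 mol
n/ν for B = 6.520/2 = 3.260
n/ν for G = 8.594/2 = 4.297
Smallest n/ν is B → limiting reagent.
n(Q) = (2/2) × 6.520 = 6.520 mol
mass = 6.520 × 217.20 = 1416 g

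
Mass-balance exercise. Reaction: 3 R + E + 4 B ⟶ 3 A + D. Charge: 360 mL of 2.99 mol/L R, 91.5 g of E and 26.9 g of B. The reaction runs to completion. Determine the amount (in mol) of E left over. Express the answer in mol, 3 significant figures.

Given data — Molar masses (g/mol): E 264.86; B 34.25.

0.149 mol

n(R) = 2.99 × 360.0/1000 = 1.076 mol
n(E) = 91.50 / 264.86 = 0.3455 mol
n(B) = 26.90 / 34.25 = 0.7854 mol
n/ν for R = 1.076/3 = 0.3587
n/ν for E = 0.3455/1 = 0.3455
n/ν for B = 0.7854/4 = 0.1964
Smallest n/ν is B → limiting reagent.
E consumed = (1/4) × 0.7854 = 0.1964 mol
E remaining = 0.3455 − 0.1964 = 0.1491 mol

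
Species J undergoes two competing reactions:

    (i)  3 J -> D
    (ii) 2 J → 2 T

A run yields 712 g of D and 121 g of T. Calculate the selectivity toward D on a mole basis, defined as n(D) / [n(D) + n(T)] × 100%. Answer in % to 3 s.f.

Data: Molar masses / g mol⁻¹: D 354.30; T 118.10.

66.2 %

n(D) = 712 / 354.30 = 2.010 mol
n(T) = 121 / 118.10 = 1.025 mol
selectivity = 2.010/(2.010+1.025) × 100 = 66.23 %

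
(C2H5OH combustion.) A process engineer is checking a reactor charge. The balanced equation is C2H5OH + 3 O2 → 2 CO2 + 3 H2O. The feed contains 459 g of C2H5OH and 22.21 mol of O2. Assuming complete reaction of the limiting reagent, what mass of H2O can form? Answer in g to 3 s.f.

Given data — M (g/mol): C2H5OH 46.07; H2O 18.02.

400 g

n(C2H5OH) = 459.0 / 46.07 = 9.963 mol
n(O2) = 22.21 mol
n/ν → C2H5OH: 9.963, O2: 7.403; O2 is limiting.
n(H2O) = (3/3) × 22.21 = 22.21 mol
mass = 22.21 × 18.02 = 400.2 g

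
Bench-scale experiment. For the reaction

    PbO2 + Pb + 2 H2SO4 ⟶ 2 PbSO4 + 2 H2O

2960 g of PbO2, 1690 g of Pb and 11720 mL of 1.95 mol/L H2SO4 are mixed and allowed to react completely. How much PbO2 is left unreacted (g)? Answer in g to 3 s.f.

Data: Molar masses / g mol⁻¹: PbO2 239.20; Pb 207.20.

n(PbO2) = 2960 / 239.20 = 12.37 mol
n(Pb) = 1690 / 207.20 = 8.156 mol
n(H2SO4) = 1.95 × 11720/1000 = 22.85 mol
n/ν → PbO2: 12.37, Pb: 8.156, H2SO4: 11.43; Pb is limiting.
PbO2 consumed = (1/1) × 8.156 = 8.156 mol
PbO2 remaining = 12.37 − 8.156 = 4.214 mol
mass = 4.214 × 239.20 = 1008 g

1010 g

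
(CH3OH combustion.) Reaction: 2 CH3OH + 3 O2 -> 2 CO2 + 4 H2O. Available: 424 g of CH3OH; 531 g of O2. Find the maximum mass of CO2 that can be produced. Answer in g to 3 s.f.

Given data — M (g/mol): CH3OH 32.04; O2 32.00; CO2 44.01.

487 g

n(CH3OH) = 424.0 / 32.04 = 13.23 mol
n(O2) = 531.0 / 32.00 = 16.59 mol
n/ν → CH3OH: 6.615, O2: 5.530; O2 is limiting.
n(CO2) = (2/3) × 16.59 = 11.06 mol
mass = 11.06 × 44.01 = 486.8 g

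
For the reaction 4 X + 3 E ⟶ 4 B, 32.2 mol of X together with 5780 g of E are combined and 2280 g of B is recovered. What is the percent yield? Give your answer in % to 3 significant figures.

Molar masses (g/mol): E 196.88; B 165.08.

42.9 %

n(X) = 32.20 mol
n(E) = 5780 / 196.88 = 29.36 mol
n/ν for X = 32.20/4 = 8.050
n/ν for E = 29.36/3 = 9.787
Smallest n/ν is X → limiting reagent.
theoretical n(B) = (4/4) × 32.20 = 32.20 mol → 5316 g
% yield = 2280 / 5316 × 100 = 42.89 %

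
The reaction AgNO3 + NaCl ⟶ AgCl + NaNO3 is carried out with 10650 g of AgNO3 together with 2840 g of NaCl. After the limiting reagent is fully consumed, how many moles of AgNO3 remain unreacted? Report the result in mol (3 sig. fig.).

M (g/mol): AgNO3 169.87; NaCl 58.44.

14.1 mol

n(AgNO3) = 10650 / 169.87 = 62.70 mol
n(NaCl) = 2840 / 58.44 = 48.60 mol
n/ν for AgNO3 = 62.70/1 = 62.70
n/ν for NaCl = 48.60/1 = 48.60
Smallest n/ν is NaCl → limiting reagent.
AgNO3 consumed = (1/1) × 48.60 = 48.60 mol
AgNO3 remaining = 62.70 − 48.60 = 14.10 mol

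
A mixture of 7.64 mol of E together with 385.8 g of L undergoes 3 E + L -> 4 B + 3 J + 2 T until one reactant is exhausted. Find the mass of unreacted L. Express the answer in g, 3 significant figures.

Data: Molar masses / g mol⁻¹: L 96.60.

n(E) = 7.640 mol
n(L) = 385.8 / 96.60 = 3.994 mol
n/ν → E: 2.547, L: 3.994; E is limiting.
L consumed = (1/3) × 7.640 = 2.547 mol
L remaining = 3.994 − 2.547 = 1.447 mol
mass = 1.447 × 96.60 = 139.8 g

140 g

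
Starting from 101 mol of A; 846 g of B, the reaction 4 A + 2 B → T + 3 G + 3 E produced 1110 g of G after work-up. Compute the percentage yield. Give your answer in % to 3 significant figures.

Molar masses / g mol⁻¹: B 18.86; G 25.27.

65.3 %

n(A) = 101.0 mol
n(B) = 846.0 / 18.86 = 44.86 mol
n/ν for A = 101.0/4 = 25.25
n/ν for B = 44.86/2 = 22.43
Smallest n/ν is B → limiting reagent.
theoretical n(G) = (3/2) × 44.86 = 67.29 mol → 1700 g
% yield = 1110 / 1700 × 100 = 65.29 %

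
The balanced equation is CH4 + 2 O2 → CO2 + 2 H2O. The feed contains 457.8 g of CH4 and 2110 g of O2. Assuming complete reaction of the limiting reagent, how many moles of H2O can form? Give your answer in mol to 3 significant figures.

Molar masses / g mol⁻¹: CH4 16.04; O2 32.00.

57.1 mol

n(CH4) = 457.8 / 16.04 = 28.54 mol
n(O2) = 2110 / 32.00 = 65.94 mol
n/ν for CH4 = 28.54/1 = 28.54
n/ν for O2 = 65.94/2 = 32.97
Smallest n/ν is CH4 → limiting reagent.
n(H2O) = (2/1) × 28.54 = 57.08 mol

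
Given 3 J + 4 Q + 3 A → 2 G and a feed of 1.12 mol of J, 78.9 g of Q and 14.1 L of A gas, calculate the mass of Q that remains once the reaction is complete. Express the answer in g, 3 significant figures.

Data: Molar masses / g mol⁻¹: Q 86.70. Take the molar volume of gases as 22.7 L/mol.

n(J) = 1.120 mol
n(Q) = 78.90 / 86.70 = 0.9100 mol
n(A) = 14.10 / 22.7 = 0.6211 mol
n/ν for J = 1.120/3 = 0.3733
n/ν for Q = 0.9100/4 = 0.2275
n/ν for A = 0.6211/3 = 0.2070
Smallest n/ν is A → limiting reagent.
Q consumed = (4/3) × 0.6211 = 0.8281 mol
Q remaining = 0.9100 − 0.8281 = 0.08190 mol
mass = 0.08190 × 86.70 = 7.101 g

7.10 g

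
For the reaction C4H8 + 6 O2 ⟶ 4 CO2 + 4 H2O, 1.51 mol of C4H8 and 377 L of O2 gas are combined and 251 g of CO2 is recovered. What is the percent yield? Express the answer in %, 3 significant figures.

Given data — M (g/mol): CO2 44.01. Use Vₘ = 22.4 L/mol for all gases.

n(C4H8) = 1.510 mol
n(O2) = 377.0 / 22.4 = 16.83 mol
n/ν for C4H8 = 1.510/1 = 1.510
n/ν for O2 = 16.83/6 = 2.805
Smallest n/ν is C4H8 → limiting reagent.
theoretical n(CO2) = (4/1) × 1.510 = 6.040 mol → 265.8 g
% yield = 251 / 265.8 × 100 = 94.43 %

94.4 %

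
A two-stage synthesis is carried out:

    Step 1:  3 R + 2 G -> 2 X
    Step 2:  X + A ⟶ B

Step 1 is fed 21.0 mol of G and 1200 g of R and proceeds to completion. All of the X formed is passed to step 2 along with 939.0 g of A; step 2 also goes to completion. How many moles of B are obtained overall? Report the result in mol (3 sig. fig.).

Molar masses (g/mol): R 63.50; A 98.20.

9.56 mol

Step 1:
n(G) = 21.00 mol
n(R) = 1200 / 63.50 = 18.90 mol
n/ν for G = 21.00/2 = 10.50
n/ν for R = 18.90/3 = 6.300
Smallest n/ν is R → limiting reagent.
n(X) produced = (2/3) × 18.90 = 12.60 mol
Step 2:
n(X) available = 12.60 mol
n(A) = 939.0 / 98.20 = 9.562 mol
n/ν for X = 12.60/1 = 12.60
n/ν for A = 9.562/1 = 9.562
Smallest n/ν is A → limiting reagent.
n(B) = (1/1) × 9.562 = 9.562 mol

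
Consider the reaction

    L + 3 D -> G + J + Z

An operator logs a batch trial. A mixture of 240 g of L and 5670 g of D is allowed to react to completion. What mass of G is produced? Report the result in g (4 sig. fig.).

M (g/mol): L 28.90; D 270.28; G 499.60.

n(L) = 240.0 / 28.90 = 8.304 mol
n(D) = 5670 / 270.28 = 20.98 mol
n/ν for L = 8.304/1 = 8.304
n/ν for D = 20.98/3 = 6.993
Smallest n/ν is D → limiting reagent.
n(G) = (1/3) × 20.98 = 6.993 mol
mass = 6.993 × 499.60 = 3494 g

3494 g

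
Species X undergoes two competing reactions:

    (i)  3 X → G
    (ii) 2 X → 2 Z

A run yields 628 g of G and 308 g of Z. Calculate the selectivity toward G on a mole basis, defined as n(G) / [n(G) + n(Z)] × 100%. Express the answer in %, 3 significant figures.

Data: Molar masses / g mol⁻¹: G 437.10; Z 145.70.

n(G) = 628 / 437.10 = 1.437 mol
n(Z) = 308 / 145.70 = 2.114 mol
selectivity = 1.437/(1.437+2.114) × 100 = 40.47 %

40.5 %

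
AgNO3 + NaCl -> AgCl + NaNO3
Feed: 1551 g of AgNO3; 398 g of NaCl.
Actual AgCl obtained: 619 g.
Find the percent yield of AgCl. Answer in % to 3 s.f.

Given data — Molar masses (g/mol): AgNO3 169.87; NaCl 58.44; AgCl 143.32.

63.4 %

n(AgNO3) = 1551 / 169.87 = 9.131 mol
n(NaCl) = 398.0 / 58.44 = 6.810 mol
n/ν → AgNO3: 9.131, NaCl: 6.810; NaCl is limiting.
theoretical n(AgCl) = (1/1) × 6.810 = 6.810 mol → 976.0 g
% yield = 619 / 976.0 × 100 = 63.42 %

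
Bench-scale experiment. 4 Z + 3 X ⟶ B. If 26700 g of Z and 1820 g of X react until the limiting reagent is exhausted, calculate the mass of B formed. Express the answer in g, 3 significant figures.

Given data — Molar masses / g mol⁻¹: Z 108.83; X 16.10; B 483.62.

n(Z) = 26700 / 108.83 = 245.3 mol
n(X) = 1820 / 16.10 = 113.0 mol
n/ν for Z = 245.3/4 = 61.33
n/ν for X = 113.0/3 = 37.67
Smallest n/ν is X → limiting reagent.
n(B) = (1/3) × 113.0 = 37.67 mol
mass = 37.67 × 483.62 = 18220 g

18200 g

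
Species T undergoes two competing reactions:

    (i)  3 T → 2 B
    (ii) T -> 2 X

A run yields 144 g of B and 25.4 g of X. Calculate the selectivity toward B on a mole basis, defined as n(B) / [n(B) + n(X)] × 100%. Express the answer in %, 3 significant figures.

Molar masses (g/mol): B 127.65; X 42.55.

65.4 %

n(B) = 144 / 127.65 = 1.128 mol
n(X) = 25.4 / 42.55 = 0.5969 mol
selectivity = 1.128/(1.128+0.5969) × 100 = 65.40 %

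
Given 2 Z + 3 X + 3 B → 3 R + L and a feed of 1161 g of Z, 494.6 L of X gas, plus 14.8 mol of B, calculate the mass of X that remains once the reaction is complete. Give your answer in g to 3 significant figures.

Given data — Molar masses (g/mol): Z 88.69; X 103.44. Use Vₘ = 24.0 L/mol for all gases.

n(Z) = 1161 / 88.69 = 13.09 mol
n(X) = 494.6 / 24.0 = 20.61 mol
n(B) = 14.80 mol
n/ν → Z: 6.545, X: 6.870, B: 4.933; B is limiting.
X consumed = (3/3) × 14.80 = 14.80 mol
X remaining = 20.61 − 14.80 = 5.810 mol
mass = 5.810 × 103.44 = 601.0 g

601 g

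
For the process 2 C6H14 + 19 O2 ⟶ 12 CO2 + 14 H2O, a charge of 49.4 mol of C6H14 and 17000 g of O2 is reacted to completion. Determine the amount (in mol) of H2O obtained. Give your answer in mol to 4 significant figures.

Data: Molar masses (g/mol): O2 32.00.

n(C6H14) = 49.40 mol
n(O2) = 17000 / 32.00 = 531.3 mol
n/ν for C6H14 = 49.40/2 = 24.70
n/ν for O2 = 531.3/19 = 27.96
Smallest n/ν is C6H14 → limiting reagent.
n(H2O) = (14/2) × 49.40 = 345.8 mol

345.8 mol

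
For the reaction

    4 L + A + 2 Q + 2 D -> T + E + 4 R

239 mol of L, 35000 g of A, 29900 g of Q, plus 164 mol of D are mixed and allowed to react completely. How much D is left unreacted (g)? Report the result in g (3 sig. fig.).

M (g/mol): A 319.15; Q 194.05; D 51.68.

2300 g

n(L) = 239.0 mol
n(A) = 35000 / 319.15 = 109.7 mol
n(Q) = 29900 / 194.05 = 154.1 mol
n(D) = 164.0 mol
n/ν for L = 239.0/4 = 59.75
n/ν for A = 109.7/1 = 109.7
n/ν for Q = 154.1/2 = 77.05
n/ν for D = 164.0/2 = 82.00
Smallest n/ν is L → limiting reagent.
D consumed = (2/4) × 239.0 = 119.5 mol
D remaining = 164.0 − 119.5 = 44.50 mol
mass = 44.50 × 51.68 = 2300 g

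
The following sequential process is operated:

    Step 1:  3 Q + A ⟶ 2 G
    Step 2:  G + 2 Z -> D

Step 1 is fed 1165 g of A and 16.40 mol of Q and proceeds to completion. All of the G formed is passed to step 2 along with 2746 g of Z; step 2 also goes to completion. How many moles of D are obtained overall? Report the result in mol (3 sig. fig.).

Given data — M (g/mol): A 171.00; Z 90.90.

10.9 mol

Step 1:
n(A) = 1165 / 171.00 = 6.813 mol
n(Q) = 16.40 mol
n/ν → A: 6.813, Q: 5.467; Q is limiting.
n(G) produced = (2/3) × 16.40 = 10.93 mol
Step 2:
n(G) available = 10.93 mol
n(Z) = 2746 / 90.90 = 30.21 mol
n/ν → G: 10.93, Z: 15.11; G is limiting.
n(D) = (1/1) × 10.93 = 10.93 mol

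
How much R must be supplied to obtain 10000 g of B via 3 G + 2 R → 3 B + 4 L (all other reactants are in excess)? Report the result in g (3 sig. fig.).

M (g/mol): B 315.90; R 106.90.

2260 g

n(B) = 10000 / 315.90 = 31.66 mol
n(R) = (2/3) × 31.66 = 21.11 mol
mass = 21.11 × 106.90 = 2257 g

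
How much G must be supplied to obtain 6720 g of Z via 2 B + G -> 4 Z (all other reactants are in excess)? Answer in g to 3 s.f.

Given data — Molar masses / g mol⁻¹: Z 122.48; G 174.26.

n(Z) = 6720 / 122.48 = 54.87 mol
n(G) = (1/4) × 54.87 = 13.72 mol
mass = 13.72 × 174.26 = 2391 g

2390 g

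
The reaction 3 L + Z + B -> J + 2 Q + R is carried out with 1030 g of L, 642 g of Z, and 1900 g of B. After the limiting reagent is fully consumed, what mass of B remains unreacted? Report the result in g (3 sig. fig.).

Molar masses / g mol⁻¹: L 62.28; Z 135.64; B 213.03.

n(L) = 1030 / 62.28 = 16.54 mol
n(Z) = 642.0 / 135.64 = 4.733 mol
n(B) = 1900 / 213.03 = 8.919 mol
n/ν for L = 16.54/3 = 5.513
n/ν for Z = 4.733/1 = 4.733
n/ν for B = 8.919/1 = 8.919
Smallest n/ν is Z → limiting reagent.
B consumed = (1/1) × 4.733 = 4.733 mol
B remaining = 8.919 − 4.733 = 4.186 mol
mass = 4.186 × 213.03 = 891.7 g

892 g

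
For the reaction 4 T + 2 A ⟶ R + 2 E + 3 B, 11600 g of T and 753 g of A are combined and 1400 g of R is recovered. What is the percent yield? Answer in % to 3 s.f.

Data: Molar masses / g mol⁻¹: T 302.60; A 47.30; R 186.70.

94.2 %

n(T) = 11600 / 302.60 = 38.33 mol
n(A) = 753.0 / 47.30 = 15.92 mol
n/ν for T = 38.33/4 = 9.583
n/ν for A = 15.92/2 = 7.960
Smallest n/ν is A → limiting reagent.
theoretical n(R) = (1/2) × 15.92 = 7.960 mol → 1486 g
% yield = 1400 / 1486 × 100 = 94.21 %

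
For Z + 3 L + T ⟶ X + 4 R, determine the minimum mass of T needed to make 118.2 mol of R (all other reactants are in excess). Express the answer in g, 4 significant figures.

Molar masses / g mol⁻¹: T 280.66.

8294 g

n(R) = 118.2 mol
n(T) = (1/4) × 118.2 = 29.55 mol
mass = 29.55 × 280.66 = 8294 g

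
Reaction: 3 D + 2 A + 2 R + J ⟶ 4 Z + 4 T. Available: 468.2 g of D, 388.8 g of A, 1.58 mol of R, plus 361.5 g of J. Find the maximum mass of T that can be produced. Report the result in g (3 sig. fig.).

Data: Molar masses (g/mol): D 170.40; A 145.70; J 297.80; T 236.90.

749 g

n(D) = 468.2 / 170.40 = 2.748 mol
n(A) = 388.8 / 145.70 = 2.668 mol
n(R) = 1.580 mol
n(J) = 361.5 / 297.80 = 1.214 mol
n/ν for D = 2.748/3 = 0.9160
n/ν for A = 2.668/2 = 1.334
n/ν for R = 1.580/2 = 0.7900
n/ν for J = 1.214/1 = 1.214
Smallest n/ν is R → limiting reagent.
n(T) = (4/2) × 1.580 = 3.160 mol
mass = 3.160 × 236.90 = 748.6 g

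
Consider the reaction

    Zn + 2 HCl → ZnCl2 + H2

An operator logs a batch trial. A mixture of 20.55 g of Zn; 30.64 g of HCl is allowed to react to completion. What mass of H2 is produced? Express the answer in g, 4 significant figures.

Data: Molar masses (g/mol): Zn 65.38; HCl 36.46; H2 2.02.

n(Zn) = 20.55 / 65.38 = 0.3143 mol
n(HCl) = 30.64 / 36.46 = 0.8404 mol
n/ν for Zn = 0.3143/1 = 0.3143
n/ν for HCl = 0.8404/2 = 0.4202
Smallest n/ν is Zn → limiting reagent.
n(H2) = (1/1) × 0.3143 = 0.3143 mol
mass = 0.3143 × 2.02 = 0.6349 g

0.6349 g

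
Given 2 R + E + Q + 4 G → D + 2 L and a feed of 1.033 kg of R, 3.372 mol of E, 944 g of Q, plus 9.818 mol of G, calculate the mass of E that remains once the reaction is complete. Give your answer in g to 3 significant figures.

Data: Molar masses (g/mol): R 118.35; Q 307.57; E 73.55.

n(R) = 1.033×1000 / 118.35 = 8.728 mol
n(E) = 3.372 mol
n(Q) = 944.0 / 307.57 = 3.069 mol
n(G) = 9.818 mol
n/ν → R: 4.364, E: 3.372, Q: 3.069, G: 2.455; G is limiting.
E consumed = (1/4) × 9.818 = 2.455 mol
E remaining = 3.372 − 2.455 = 0.9170 mol
mass = 0.9170 × 73.55 = 67.45 g

67.5 g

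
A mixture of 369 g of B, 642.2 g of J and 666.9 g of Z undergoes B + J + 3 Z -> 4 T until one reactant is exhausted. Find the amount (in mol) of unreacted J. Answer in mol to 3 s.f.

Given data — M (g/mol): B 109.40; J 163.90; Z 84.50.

1.29 mol

n(B) = 369.0 / 109.40 = 3.373 mol
n(J) = 642.2 / 163.90 = 3.918 mol
n(Z) = 666.9 / 84.50 = 7.892 mol
n/ν for B = 3.373/1 = 3.373
n/ν for J = 3.918/1 = 3.918
n/ν for Z = 7.892/3 = 2.631
Smallest n/ν is Z → limiting reagent.
J consumed = (1/3) × 7.892 = 2.631 mol
J remaining = 3.918 − 2.631 = 1.287 mol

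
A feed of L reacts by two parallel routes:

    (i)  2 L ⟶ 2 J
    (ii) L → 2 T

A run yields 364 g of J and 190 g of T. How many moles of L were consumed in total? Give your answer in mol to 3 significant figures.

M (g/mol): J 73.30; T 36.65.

n(J) = 364 / 73.30 = 4.966 mol
n(T) = 190 / 36.65 = 5.184 mol
n(L) via (i) = (2/2)×4.966 = 4.966 mol
n(L) via (ii) = (1/2)×5.184 = 2.592 mol
total n(L) = 4.966 + 2.592 = 7.558 mol

7.56 mol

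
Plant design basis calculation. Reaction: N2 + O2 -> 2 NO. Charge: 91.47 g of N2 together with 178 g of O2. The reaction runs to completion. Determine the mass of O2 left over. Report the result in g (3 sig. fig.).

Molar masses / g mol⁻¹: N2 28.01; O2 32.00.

73.5 g

n(N2) = 91.47 / 28.01 = 3.266 mol
n(O2) = 178.0 / 32.00 = 5.563 mol
n/ν → N2: 3.266, O2: 5.563; N2 is limiting.
O2 consumed = (1/1) × 3.266 = 3.266 mol
O2 remaining = 5.563 − 3.266 = 2.297 mol
mass = 2.297 × 32.00 = 73.50 g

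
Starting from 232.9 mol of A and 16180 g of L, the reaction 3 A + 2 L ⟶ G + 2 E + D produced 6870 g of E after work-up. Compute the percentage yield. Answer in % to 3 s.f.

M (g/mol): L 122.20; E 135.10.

n(A) = 232.9 mol
n(L) = 16180 / 122.20 = 132.4 mol
n/ν for A = 232.9/3 = 77.63
n/ν for L = 132.4/2 = 66.20
Smallest n/ν is L → limiting reagent.
theoretical n(E) = (2/2) × 132.4 = 132.4 mol → 17890 g
% yield = 6870 / 17890 × 100 = 38.40 %

38.4 %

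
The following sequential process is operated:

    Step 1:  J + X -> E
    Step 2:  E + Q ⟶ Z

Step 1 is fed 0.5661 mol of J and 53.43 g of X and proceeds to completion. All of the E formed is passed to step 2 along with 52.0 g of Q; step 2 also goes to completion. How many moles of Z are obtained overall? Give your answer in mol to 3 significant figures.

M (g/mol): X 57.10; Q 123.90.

Step 1:
n(J) = 0.5661 mol
n(X) = 53.43 / 57.10 = 0.9357 mol
n/ν → J: 0.5661, X: 0.9357; J is limiting.
n(E) produced = (1/1) × 0.5661 = 0.5661 mol
Step 2:
n(E) available = 0.5661 mol
n(Q) = 52.00 / 123.90 = 0.4197 mol
n/ν → E: 0.5661, Q: 0.4197; Q is limiting.
n(Z) = (1/1) × 0.4197 = 0.4197 mol

0.420 mol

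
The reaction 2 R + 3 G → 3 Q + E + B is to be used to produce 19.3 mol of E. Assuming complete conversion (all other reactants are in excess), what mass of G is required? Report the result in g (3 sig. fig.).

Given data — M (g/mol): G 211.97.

n(E) = 19.30 mol
n(G) = (3/1) × 19.30 = 57.90 mol
mass = 57.90 × 211.97 = 12270 g

12300 g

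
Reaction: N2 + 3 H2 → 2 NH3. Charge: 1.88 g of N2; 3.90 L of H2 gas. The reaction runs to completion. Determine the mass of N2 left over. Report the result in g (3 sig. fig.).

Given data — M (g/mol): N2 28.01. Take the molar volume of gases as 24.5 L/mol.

n(N2) = 1.880 / 28.01 = 0.06712 mol
n(H2) = 3.900 / 24.5 = 0.1592 mol
n/ν → N2: 0.06712, H2: 0.05307; H2 is limiting.
N2 consumed = (1/3) × 0.1592 = 0.05307 mol
N2 remaining = 0.06712 − 0.05307 = 0.01405 mol
mass = 0.01405 × 28.01 = 0.3935 g

0.394 g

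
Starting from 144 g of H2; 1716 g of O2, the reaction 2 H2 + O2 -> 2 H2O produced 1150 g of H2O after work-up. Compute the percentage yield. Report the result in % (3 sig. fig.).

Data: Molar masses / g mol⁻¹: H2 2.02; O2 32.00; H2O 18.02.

n(H2) = 144.0 / 2.02 = 71.29 mol
n(O2) = 1716 / 32.00 = 53.63 mol
n/ν for H2 = 71.29/2 = 35.65
n/ν for O2 = 53.63/1 = 53.63
Smallest n/ν is H2 → limiting reagent.
theoretical n(H2O) = (2/2) × 71.29 = 71.29 mol → 1285 g
% yield = 1150 / 1285 × 100 = 89.49 %

89.5 %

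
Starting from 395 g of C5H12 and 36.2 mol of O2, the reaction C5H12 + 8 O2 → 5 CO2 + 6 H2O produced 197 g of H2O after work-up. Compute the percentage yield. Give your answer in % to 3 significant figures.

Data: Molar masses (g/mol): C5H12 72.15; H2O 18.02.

40.3 %

n(C5H12) = 395.0 / 72.15 = 5.475 mol
n(O2) = 36.20 mol
n/ν for C5H12 = 5.475/1 = 5.475
n/ν for O2 = 36.20/8 = 4.525
Smallest n/ν is O2 → limiting reagent.
theoretical n(H2O) = (6/8) × 36.20 = 27.15 mol → 489.2 g
% yield = 197 / 489.2 × 100 = 40.27 %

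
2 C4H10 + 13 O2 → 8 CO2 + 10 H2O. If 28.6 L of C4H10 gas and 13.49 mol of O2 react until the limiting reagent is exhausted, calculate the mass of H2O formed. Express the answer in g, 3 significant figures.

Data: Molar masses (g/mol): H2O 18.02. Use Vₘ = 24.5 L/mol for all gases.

n(C4H10) = 28.60 / 24.5 = 1.167 mol
n(O2) = 13.49 mol
n/ν for C4H10 = 1.167/2 = 0.5835
n/ν for O2 = 13.49/13 = 1.038
Smallest n/ν is C4H10 → limiting reagent.
n(H2O) = (10/2) × 1.167 = 5.835 mol
mass = 5.835 × 18.02 = 105.1 g

105 g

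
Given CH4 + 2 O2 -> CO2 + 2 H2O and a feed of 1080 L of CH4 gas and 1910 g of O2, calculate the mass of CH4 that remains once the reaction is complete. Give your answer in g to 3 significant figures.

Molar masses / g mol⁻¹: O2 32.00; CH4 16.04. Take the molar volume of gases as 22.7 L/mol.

n(CH4) = 1080 / 22.7 = 47.58 mol
n(O2) = 1910 / 32.00 = 59.69 mol
n/ν for CH4 = 47.58/1 = 47.58
n/ν for O2 = 59.69/2 = 29.85
Smallest n/ν is O2 → limiting reagent.
CH4 consumed = (1/2) × 59.69 = 29.85 mol
CH4 remaining = 47.58 − 29.85 = 17.73 mol
mass = 17.73 × 16.04 = 284.4 g

284 g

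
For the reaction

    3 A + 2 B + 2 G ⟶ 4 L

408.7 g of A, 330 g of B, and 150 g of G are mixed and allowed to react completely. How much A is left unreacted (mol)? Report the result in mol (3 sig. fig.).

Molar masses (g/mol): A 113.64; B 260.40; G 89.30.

n(A) = 408.7 / 113.64 = 3.596 mol
n(B) = 330.0 / 260.40 = 1.267 mol
n(G) = 150.0 / 89.30 = 1.680 mol
n/ν for A = 3.596/3 = 1.199
n/ν for B = 1.267/2 = 0.6335
n/ν for G = 1.680/2 = 0.8400
Smallest n/ν is B → limiting reagent.
A consumed = (3/2) × 1.267 = 1.901 mol
A remaining = 3.596 − 1.901 = 1.695 mol

1.70 mol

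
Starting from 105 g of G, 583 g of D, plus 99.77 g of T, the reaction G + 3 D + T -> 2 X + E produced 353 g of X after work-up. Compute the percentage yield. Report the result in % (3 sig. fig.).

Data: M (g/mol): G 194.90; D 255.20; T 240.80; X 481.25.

88.5 %

n(G) = 105.0 / 194.90 = 0.5387 mol
n(D) = 583.0 / 255.20 = 2.284 mol
n(T) = 99.77 / 240.80 = 0.4143 mol
n/ν for G = 0.5387/1 = 0.5387
n/ν for D = 2.284/3 = 0.7613
n/ν for T = 0.4143/1 = 0.4143
Smallest n/ν is T → limiting reagent.
theoretical n(X) = (2/1) × 0.4143 = 0.8286 mol → 398.8 g
% yield = 353 / 398.8 × 100 = 88.52 %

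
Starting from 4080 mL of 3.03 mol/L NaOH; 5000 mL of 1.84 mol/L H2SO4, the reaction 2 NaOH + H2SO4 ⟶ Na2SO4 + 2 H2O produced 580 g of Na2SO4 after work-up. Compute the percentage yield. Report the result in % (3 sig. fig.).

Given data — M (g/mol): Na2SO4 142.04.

n(NaOH) = 3.03 × 4080/1000 = 12.36 mol
n(H2SO4) = 1.84 × 5000/1000 = 9.200 mol
n/ν for NaOH = 12.36/2 = 6.180
n/ν for H2SO4 = 9.200/1 = 9.200
Smallest n/ν is NaOH → limiting reagent.
theoretical n(Na2SO4) = (1/2) × 12.36 = 6.180 mol → 877.8 g
% yield = 580 / 877.8 × 100 = 66.07 %

66.1 %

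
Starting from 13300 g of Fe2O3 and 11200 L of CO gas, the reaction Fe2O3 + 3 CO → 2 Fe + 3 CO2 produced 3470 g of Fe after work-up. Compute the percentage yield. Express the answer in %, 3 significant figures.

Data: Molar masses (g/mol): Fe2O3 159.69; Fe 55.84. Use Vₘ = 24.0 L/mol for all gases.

n(Fe2O3) = 13300 / 159.69 = 83.29 mol
n(CO) = 11200 / 24.0 = 466.7 mol
n/ν → Fe2O3: 83.29, CO: 155.6; Fe2O3 is limiting.
theoretical n(Fe) = (2/1) × 83.29 = 166.6 mol → 9303 g
% yield = 3470 / 9303 × 100 = 37.30 %

37.3 %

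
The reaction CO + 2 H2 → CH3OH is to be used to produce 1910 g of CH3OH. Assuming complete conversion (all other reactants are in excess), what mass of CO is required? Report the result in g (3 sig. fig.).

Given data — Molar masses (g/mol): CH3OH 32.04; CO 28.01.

n(CH3OH) = 1910 / 32.04 = 59.61 mol
n(CO) = (1/1) × 59.61 = 59.61 mol
mass = 59.61 × 28.01 = 1670 g

1670 g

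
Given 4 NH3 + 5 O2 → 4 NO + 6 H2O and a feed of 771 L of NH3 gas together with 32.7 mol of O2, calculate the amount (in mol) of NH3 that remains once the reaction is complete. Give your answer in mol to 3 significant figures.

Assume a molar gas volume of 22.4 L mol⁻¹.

8.26 mol

n(NH3) = 771.0 / 22.4 = 34.42 mol
n(O2) = 32.70 mol
n/ν for NH3 = 34.42/4 = 8.605
n/ν for O2 = 32.70/5 = 6.540
Smallest n/ν is O2 → limiting reagent.
NH3 consumed = (4/5) × 32.70 = 26.16 mol
NH3 remaining = 34.42 − 26.16 = 8.260 mol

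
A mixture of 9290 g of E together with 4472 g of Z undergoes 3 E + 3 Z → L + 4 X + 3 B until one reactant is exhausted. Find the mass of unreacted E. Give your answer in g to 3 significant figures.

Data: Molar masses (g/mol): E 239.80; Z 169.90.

n(E) = 9290 / 239.80 = 38.74 mol
n(Z) = 4472 / 169.90 = 26.32 mol
n/ν for E = 38.74/3 = 12.91
n/ν for Z = 26.32/3 = 8.773
Smallest n/ν is Z → limiting reagent.
E consumed = (3/3) × 26.32 = 26.32 mol
E remaining = 38.74 − 26.32 = 12.42 mol
mass = 12.42 × 239.80 = 2978 g

2980 g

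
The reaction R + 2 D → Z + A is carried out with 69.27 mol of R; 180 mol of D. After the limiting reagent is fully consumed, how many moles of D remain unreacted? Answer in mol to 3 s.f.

n(R) = 69.27 mol
n(D) = 180.0 mol
n/ν for R = 69.27/1 = 69.27
n/ν for D = 180.0/2 = 90.00
Smallest n/ν is R → limiting reagent.
D consumed = (2/1) × 69.27 = 138.5 mol
D remaining = 180.0 − 138.5 = 41.50 mol

41.5 mol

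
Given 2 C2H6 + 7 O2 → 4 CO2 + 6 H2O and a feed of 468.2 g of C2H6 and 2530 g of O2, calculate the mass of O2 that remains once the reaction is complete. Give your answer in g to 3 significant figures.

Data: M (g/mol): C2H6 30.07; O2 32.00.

n(C2H6) = 468.2 / 30.07 = 15.57 mol
n(O2) = 2530 / 32.00 = 79.06 mol
n/ν for C2H6 = 15.57/2 = 7.785
n/ν for O2 = 79.06/7 = 11.29
Smallest n/ν is C2H6 → limiting reagent.
O2 consumed = (7/2) × 15.57 = 54.50 mol
O2 remaining = 79.06 − 54.50 = 24.56 mol
mass = 24.56 × 32.00 = 785.9 g

786 g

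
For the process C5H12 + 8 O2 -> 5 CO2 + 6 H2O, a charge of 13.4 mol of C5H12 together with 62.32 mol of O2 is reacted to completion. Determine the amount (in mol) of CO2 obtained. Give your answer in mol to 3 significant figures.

n(C5H12) = 13.40 mol
n(O2) = 62.32 mol
n/ν for C5H12 = 13.40/1 = 13.40
n/ν for O2 = 62.32/8 = 7.790
Smallest n/ν is O2 → limiting reagent.
n(CO2) = (5/8) × 62.32 = 38.95 mol

39.0 mol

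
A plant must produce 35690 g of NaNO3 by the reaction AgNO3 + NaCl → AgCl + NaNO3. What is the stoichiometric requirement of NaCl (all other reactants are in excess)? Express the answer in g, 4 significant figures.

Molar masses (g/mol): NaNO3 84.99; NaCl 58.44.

24540 g

n(NaNO3) = 35690 / 84.99 = 419.9 mol
n(NaCl) = (1/1) × 419.9 = 419.9 mol
mass = 419.9 × 58.44 = 24540 g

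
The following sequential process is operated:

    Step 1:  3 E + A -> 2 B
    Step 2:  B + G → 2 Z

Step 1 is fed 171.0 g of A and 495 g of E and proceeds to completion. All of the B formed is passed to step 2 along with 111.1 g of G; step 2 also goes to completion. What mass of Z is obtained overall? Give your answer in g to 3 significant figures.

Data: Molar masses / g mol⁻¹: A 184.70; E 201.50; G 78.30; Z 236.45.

671 g

Step 1:
n(A) = 171.0 / 184.70 = 0.9258 mol
n(E) = 495.0 / 201.50 = 2.457 mol
n/ν for A = 0.9258/1 = 0.9258
n/ν for E = 2.457/3 = 0.8190
Smallest n/ν is E → limiting reagent.
n(B) produced = (2/3) × 2.457 = 1.638 mol
Step 2:
n(B) available = 1.638 mol
n(G) = 111.1 / 78.30 = 1.419 mol
n/ν for B = 1.638/1 = 1.638
n/ν for G = 1.419/1 = 1.419
Smallest n/ν is G → limiting reagent.
n(Z) = (2/1) × 1.419 = 2.838 mol
mass = 2.838 × 236.45 = 671.0 g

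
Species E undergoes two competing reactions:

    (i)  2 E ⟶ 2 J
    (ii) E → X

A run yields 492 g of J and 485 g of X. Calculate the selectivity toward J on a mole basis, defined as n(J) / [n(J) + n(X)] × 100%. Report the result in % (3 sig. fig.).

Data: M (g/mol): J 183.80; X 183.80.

50.4 %

n(J) = 492 / 183.80 = 2.677 mol
n(X) = 485 / 183.80 = 2.639 mol
selectivity = 2.677/(2.677+2.639) × 100 = 50.36 %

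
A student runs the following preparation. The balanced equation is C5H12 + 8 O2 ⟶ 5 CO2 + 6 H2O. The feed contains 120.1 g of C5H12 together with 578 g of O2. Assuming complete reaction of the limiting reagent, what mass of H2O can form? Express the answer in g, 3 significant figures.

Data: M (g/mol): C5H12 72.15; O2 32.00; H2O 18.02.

n(C5H12) = 120.1 / 72.15 = 1.665 mol
n(O2) = 578.0 / 32.00 = 18.06 mol
n/ν for C5H12 = 1.665/1 = 1.665
n/ν for O2 = 18.06/8 = 2.258
Smallest n/ν is C5H12 → limiting reagent.
n(H2O) = (6/1) × 1.665 = 9.990 mol
mass = 9.990 × 18.02 = 180.0 g

180 g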